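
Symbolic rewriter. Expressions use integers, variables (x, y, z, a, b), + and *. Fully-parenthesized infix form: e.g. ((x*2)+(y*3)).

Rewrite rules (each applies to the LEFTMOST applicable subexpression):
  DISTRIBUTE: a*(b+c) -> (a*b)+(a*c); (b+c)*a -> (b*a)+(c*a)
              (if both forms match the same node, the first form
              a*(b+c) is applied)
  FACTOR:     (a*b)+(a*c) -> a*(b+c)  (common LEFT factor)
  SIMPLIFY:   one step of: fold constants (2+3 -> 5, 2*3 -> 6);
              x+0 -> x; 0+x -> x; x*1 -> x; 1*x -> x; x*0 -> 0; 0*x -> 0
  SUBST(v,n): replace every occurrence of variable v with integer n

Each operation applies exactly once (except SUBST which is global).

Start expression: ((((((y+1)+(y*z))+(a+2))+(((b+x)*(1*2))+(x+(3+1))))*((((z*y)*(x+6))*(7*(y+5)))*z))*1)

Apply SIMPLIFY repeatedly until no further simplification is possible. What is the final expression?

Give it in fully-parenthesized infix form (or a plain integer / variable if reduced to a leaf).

Answer: (((((y+1)+(y*z))+(a+2))+(((b+x)*2)+(x+4)))*((((z*y)*(x+6))*(7*(y+5)))*z))

Derivation:
Start: ((((((y+1)+(y*z))+(a+2))+(((b+x)*(1*2))+(x+(3+1))))*((((z*y)*(x+6))*(7*(y+5)))*z))*1)
Step 1: at root: ((((((y+1)+(y*z))+(a+2))+(((b+x)*(1*2))+(x+(3+1))))*((((z*y)*(x+6))*(7*(y+5)))*z))*1) -> (((((y+1)+(y*z))+(a+2))+(((b+x)*(1*2))+(x+(3+1))))*((((z*y)*(x+6))*(7*(y+5)))*z)); overall: ((((((y+1)+(y*z))+(a+2))+(((b+x)*(1*2))+(x+(3+1))))*((((z*y)*(x+6))*(7*(y+5)))*z))*1) -> (((((y+1)+(y*z))+(a+2))+(((b+x)*(1*2))+(x+(3+1))))*((((z*y)*(x+6))*(7*(y+5)))*z))
Step 2: at LRLR: (1*2) -> 2; overall: (((((y+1)+(y*z))+(a+2))+(((b+x)*(1*2))+(x+(3+1))))*((((z*y)*(x+6))*(7*(y+5)))*z)) -> (((((y+1)+(y*z))+(a+2))+(((b+x)*2)+(x+(3+1))))*((((z*y)*(x+6))*(7*(y+5)))*z))
Step 3: at LRRR: (3+1) -> 4; overall: (((((y+1)+(y*z))+(a+2))+(((b+x)*2)+(x+(3+1))))*((((z*y)*(x+6))*(7*(y+5)))*z)) -> (((((y+1)+(y*z))+(a+2))+(((b+x)*2)+(x+4)))*((((z*y)*(x+6))*(7*(y+5)))*z))
Fixed point: (((((y+1)+(y*z))+(a+2))+(((b+x)*2)+(x+4)))*((((z*y)*(x+6))*(7*(y+5)))*z))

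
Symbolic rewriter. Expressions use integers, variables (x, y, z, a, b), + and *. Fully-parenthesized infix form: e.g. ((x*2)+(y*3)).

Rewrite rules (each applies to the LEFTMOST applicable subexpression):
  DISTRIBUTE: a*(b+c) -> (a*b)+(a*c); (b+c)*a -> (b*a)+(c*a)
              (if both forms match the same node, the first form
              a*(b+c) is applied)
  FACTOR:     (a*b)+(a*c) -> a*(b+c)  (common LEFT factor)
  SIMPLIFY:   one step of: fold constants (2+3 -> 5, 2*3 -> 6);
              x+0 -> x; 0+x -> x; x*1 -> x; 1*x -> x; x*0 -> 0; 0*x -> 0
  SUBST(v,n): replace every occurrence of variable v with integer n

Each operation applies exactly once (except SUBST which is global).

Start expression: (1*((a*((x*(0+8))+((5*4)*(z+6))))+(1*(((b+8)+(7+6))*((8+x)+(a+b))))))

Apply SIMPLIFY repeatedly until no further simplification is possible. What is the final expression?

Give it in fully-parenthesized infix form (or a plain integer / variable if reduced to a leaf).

Answer: ((a*((x*8)+(20*(z+6))))+(((b+8)+13)*((8+x)+(a+b))))

Derivation:
Start: (1*((a*((x*(0+8))+((5*4)*(z+6))))+(1*(((b+8)+(7+6))*((8+x)+(a+b))))))
Step 1: at root: (1*((a*((x*(0+8))+((5*4)*(z+6))))+(1*(((b+8)+(7+6))*((8+x)+(a+b)))))) -> ((a*((x*(0+8))+((5*4)*(z+6))))+(1*(((b+8)+(7+6))*((8+x)+(a+b))))); overall: (1*((a*((x*(0+8))+((5*4)*(z+6))))+(1*(((b+8)+(7+6))*((8+x)+(a+b)))))) -> ((a*((x*(0+8))+((5*4)*(z+6))))+(1*(((b+8)+(7+6))*((8+x)+(a+b)))))
Step 2: at LRLR: (0+8) -> 8; overall: ((a*((x*(0+8))+((5*4)*(z+6))))+(1*(((b+8)+(7+6))*((8+x)+(a+b))))) -> ((a*((x*8)+((5*4)*(z+6))))+(1*(((b+8)+(7+6))*((8+x)+(a+b)))))
Step 3: at LRRL: (5*4) -> 20; overall: ((a*((x*8)+((5*4)*(z+6))))+(1*(((b+8)+(7+6))*((8+x)+(a+b))))) -> ((a*((x*8)+(20*(z+6))))+(1*(((b+8)+(7+6))*((8+x)+(a+b)))))
Step 4: at R: (1*(((b+8)+(7+6))*((8+x)+(a+b)))) -> (((b+8)+(7+6))*((8+x)+(a+b))); overall: ((a*((x*8)+(20*(z+6))))+(1*(((b+8)+(7+6))*((8+x)+(a+b))))) -> ((a*((x*8)+(20*(z+6))))+(((b+8)+(7+6))*((8+x)+(a+b))))
Step 5: at RLR: (7+6) -> 13; overall: ((a*((x*8)+(20*(z+6))))+(((b+8)+(7+6))*((8+x)+(a+b)))) -> ((a*((x*8)+(20*(z+6))))+(((b+8)+13)*((8+x)+(a+b))))
Fixed point: ((a*((x*8)+(20*(z+6))))+(((b+8)+13)*((8+x)+(a+b))))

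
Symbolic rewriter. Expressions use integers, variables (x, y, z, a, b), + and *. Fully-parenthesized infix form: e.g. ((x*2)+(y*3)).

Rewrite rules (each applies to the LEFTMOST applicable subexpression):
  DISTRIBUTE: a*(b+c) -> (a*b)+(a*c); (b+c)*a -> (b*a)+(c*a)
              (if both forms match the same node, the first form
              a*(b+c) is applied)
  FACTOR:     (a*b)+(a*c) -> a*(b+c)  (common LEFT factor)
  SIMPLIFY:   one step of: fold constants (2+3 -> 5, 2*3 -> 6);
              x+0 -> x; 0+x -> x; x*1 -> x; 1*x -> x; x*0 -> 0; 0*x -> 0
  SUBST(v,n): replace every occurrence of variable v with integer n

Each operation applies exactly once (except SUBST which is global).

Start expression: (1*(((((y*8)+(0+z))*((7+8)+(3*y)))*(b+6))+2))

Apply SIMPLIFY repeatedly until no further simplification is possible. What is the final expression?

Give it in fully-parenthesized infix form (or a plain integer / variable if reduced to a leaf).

Answer: (((((y*8)+z)*(15+(3*y)))*(b+6))+2)

Derivation:
Start: (1*(((((y*8)+(0+z))*((7+8)+(3*y)))*(b+6))+2))
Step 1: at root: (1*(((((y*8)+(0+z))*((7+8)+(3*y)))*(b+6))+2)) -> (((((y*8)+(0+z))*((7+8)+(3*y)))*(b+6))+2); overall: (1*(((((y*8)+(0+z))*((7+8)+(3*y)))*(b+6))+2)) -> (((((y*8)+(0+z))*((7+8)+(3*y)))*(b+6))+2)
Step 2: at LLLR: (0+z) -> z; overall: (((((y*8)+(0+z))*((7+8)+(3*y)))*(b+6))+2) -> (((((y*8)+z)*((7+8)+(3*y)))*(b+6))+2)
Step 3: at LLRL: (7+8) -> 15; overall: (((((y*8)+z)*((7+8)+(3*y)))*(b+6))+2) -> (((((y*8)+z)*(15+(3*y)))*(b+6))+2)
Fixed point: (((((y*8)+z)*(15+(3*y)))*(b+6))+2)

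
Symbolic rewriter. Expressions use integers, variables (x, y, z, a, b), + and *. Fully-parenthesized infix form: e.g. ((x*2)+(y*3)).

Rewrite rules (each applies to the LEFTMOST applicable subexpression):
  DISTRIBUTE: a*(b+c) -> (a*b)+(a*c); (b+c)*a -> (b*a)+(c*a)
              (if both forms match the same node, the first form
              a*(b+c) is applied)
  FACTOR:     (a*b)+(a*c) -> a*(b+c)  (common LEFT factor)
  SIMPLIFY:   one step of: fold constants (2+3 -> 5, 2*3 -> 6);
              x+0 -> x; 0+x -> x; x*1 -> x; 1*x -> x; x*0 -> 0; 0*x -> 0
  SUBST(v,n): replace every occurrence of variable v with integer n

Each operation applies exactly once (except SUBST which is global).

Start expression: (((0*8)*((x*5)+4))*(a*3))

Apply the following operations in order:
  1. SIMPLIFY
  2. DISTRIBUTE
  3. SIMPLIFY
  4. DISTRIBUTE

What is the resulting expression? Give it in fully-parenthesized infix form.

Answer: ((0*(a*3))+((0*4)*(a*3)))

Derivation:
Start: (((0*8)*((x*5)+4))*(a*3))
Apply SIMPLIFY at LL (target: (0*8)): (((0*8)*((x*5)+4))*(a*3)) -> ((0*((x*5)+4))*(a*3))
Apply DISTRIBUTE at L (target: (0*((x*5)+4))): ((0*((x*5)+4))*(a*3)) -> (((0*(x*5))+(0*4))*(a*3))
Apply SIMPLIFY at LL (target: (0*(x*5))): (((0*(x*5))+(0*4))*(a*3)) -> ((0+(0*4))*(a*3))
Apply DISTRIBUTE at root (target: ((0+(0*4))*(a*3))): ((0+(0*4))*(a*3)) -> ((0*(a*3))+((0*4)*(a*3)))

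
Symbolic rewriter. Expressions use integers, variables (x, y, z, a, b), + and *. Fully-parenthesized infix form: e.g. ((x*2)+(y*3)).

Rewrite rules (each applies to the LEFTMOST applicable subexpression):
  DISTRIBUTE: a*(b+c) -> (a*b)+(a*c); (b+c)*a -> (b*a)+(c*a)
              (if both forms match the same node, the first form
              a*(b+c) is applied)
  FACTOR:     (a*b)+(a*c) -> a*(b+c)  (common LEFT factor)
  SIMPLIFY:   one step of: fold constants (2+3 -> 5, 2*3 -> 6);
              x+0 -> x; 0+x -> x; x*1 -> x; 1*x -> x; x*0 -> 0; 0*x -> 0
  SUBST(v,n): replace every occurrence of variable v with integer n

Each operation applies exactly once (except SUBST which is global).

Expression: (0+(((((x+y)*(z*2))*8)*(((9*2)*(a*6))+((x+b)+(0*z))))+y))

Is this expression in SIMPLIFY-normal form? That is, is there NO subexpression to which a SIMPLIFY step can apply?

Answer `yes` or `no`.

Answer: no

Derivation:
Expression: (0+(((((x+y)*(z*2))*8)*(((9*2)*(a*6))+((x+b)+(0*z))))+y))
Scanning for simplifiable subexpressions (pre-order)...
  at root: (0+(((((x+y)*(z*2))*8)*(((9*2)*(a*6))+((x+b)+(0*z))))+y)) (SIMPLIFIABLE)
  at R: (((((x+y)*(z*2))*8)*(((9*2)*(a*6))+((x+b)+(0*z))))+y) (not simplifiable)
  at RL: ((((x+y)*(z*2))*8)*(((9*2)*(a*6))+((x+b)+(0*z)))) (not simplifiable)
  at RLL: (((x+y)*(z*2))*8) (not simplifiable)
  at RLLL: ((x+y)*(z*2)) (not simplifiable)
  at RLLLL: (x+y) (not simplifiable)
  at RLLLR: (z*2) (not simplifiable)
  at RLR: (((9*2)*(a*6))+((x+b)+(0*z))) (not simplifiable)
  at RLRL: ((9*2)*(a*6)) (not simplifiable)
  at RLRLL: (9*2) (SIMPLIFIABLE)
  at RLRLR: (a*6) (not simplifiable)
  at RLRR: ((x+b)+(0*z)) (not simplifiable)
  at RLRRL: (x+b) (not simplifiable)
  at RLRRR: (0*z) (SIMPLIFIABLE)
Found simplifiable subexpr at path root: (0+(((((x+y)*(z*2))*8)*(((9*2)*(a*6))+((x+b)+(0*z))))+y))
One SIMPLIFY step would give: (((((x+y)*(z*2))*8)*(((9*2)*(a*6))+((x+b)+(0*z))))+y)
-> NOT in normal form.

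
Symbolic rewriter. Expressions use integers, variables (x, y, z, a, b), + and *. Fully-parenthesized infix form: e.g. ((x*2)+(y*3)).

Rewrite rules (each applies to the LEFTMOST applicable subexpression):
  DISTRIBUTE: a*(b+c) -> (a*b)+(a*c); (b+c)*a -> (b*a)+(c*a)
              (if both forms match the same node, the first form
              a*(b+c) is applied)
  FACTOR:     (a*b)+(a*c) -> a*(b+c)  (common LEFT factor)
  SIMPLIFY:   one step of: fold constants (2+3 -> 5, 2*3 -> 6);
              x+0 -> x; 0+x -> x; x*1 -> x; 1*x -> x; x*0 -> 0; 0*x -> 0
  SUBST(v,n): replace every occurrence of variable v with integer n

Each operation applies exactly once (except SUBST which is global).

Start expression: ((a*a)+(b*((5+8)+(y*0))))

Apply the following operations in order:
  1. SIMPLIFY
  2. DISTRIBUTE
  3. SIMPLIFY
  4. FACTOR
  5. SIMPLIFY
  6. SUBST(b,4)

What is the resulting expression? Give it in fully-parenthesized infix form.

Start: ((a*a)+(b*((5+8)+(y*0))))
Apply SIMPLIFY at RRL (target: (5+8)): ((a*a)+(b*((5+8)+(y*0)))) -> ((a*a)+(b*(13+(y*0))))
Apply DISTRIBUTE at R (target: (b*(13+(y*0)))): ((a*a)+(b*(13+(y*0)))) -> ((a*a)+((b*13)+(b*(y*0))))
Apply SIMPLIFY at RRR (target: (y*0)): ((a*a)+((b*13)+(b*(y*0)))) -> ((a*a)+((b*13)+(b*0)))
Apply FACTOR at R (target: ((b*13)+(b*0))): ((a*a)+((b*13)+(b*0))) -> ((a*a)+(b*(13+0)))
Apply SIMPLIFY at RR (target: (13+0)): ((a*a)+(b*(13+0))) -> ((a*a)+(b*13))
Apply SUBST(b,4): ((a*a)+(b*13)) -> ((a*a)+(4*13))

Answer: ((a*a)+(4*13))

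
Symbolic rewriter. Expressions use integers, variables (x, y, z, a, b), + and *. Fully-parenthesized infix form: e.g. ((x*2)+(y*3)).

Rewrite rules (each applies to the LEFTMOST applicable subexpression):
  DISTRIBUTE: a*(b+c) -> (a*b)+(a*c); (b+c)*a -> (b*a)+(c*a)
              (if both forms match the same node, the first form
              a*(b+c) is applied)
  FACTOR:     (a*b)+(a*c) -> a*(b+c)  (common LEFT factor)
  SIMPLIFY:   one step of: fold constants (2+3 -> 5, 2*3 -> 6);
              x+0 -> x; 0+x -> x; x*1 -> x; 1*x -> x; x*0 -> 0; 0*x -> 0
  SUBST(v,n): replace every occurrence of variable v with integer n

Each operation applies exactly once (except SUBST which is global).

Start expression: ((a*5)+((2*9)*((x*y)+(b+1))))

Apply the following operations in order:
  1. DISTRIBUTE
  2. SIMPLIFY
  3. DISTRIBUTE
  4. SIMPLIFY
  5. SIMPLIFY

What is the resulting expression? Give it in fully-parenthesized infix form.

Start: ((a*5)+((2*9)*((x*y)+(b+1))))
Apply DISTRIBUTE at R (target: ((2*9)*((x*y)+(b+1)))): ((a*5)+((2*9)*((x*y)+(b+1)))) -> ((a*5)+(((2*9)*(x*y))+((2*9)*(b+1))))
Apply SIMPLIFY at RLL (target: (2*9)): ((a*5)+(((2*9)*(x*y))+((2*9)*(b+1)))) -> ((a*5)+((18*(x*y))+((2*9)*(b+1))))
Apply DISTRIBUTE at RR (target: ((2*9)*(b+1))): ((a*5)+((18*(x*y))+((2*9)*(b+1)))) -> ((a*5)+((18*(x*y))+(((2*9)*b)+((2*9)*1))))
Apply SIMPLIFY at RRLL (target: (2*9)): ((a*5)+((18*(x*y))+(((2*9)*b)+((2*9)*1)))) -> ((a*5)+((18*(x*y))+((18*b)+((2*9)*1))))
Apply SIMPLIFY at RRR (target: ((2*9)*1)): ((a*5)+((18*(x*y))+((18*b)+((2*9)*1)))) -> ((a*5)+((18*(x*y))+((18*b)+(2*9))))

Answer: ((a*5)+((18*(x*y))+((18*b)+(2*9))))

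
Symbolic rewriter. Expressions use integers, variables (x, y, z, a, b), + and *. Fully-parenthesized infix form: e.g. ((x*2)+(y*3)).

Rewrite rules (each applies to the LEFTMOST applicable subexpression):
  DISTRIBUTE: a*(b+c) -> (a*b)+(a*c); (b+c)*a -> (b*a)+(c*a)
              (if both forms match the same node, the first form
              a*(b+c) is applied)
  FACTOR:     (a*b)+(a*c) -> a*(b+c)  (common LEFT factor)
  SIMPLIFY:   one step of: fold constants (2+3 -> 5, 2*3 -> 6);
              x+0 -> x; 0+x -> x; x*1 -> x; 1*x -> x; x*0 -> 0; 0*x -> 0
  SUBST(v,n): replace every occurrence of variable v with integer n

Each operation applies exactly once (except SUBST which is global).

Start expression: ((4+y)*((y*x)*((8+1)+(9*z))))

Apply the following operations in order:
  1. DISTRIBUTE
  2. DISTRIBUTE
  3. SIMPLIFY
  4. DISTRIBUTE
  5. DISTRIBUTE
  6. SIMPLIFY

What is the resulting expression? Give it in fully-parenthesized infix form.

Answer: (((4*((y*x)*9))+(4*((y*x)*(9*z))))+(y*(((y*x)*9)+((y*x)*(9*z)))))

Derivation:
Start: ((4+y)*((y*x)*((8+1)+(9*z))))
Apply DISTRIBUTE at root (target: ((4+y)*((y*x)*((8+1)+(9*z))))): ((4+y)*((y*x)*((8+1)+(9*z)))) -> ((4*((y*x)*((8+1)+(9*z))))+(y*((y*x)*((8+1)+(9*z)))))
Apply DISTRIBUTE at LR (target: ((y*x)*((8+1)+(9*z)))): ((4*((y*x)*((8+1)+(9*z))))+(y*((y*x)*((8+1)+(9*z))))) -> ((4*(((y*x)*(8+1))+((y*x)*(9*z))))+(y*((y*x)*((8+1)+(9*z)))))
Apply SIMPLIFY at LRLR (target: (8+1)): ((4*(((y*x)*(8+1))+((y*x)*(9*z))))+(y*((y*x)*((8+1)+(9*z))))) -> ((4*(((y*x)*9)+((y*x)*(9*z))))+(y*((y*x)*((8+1)+(9*z)))))
Apply DISTRIBUTE at L (target: (4*(((y*x)*9)+((y*x)*(9*z))))): ((4*(((y*x)*9)+((y*x)*(9*z))))+(y*((y*x)*((8+1)+(9*z))))) -> (((4*((y*x)*9))+(4*((y*x)*(9*z))))+(y*((y*x)*((8+1)+(9*z)))))
Apply DISTRIBUTE at RR (target: ((y*x)*((8+1)+(9*z)))): (((4*((y*x)*9))+(4*((y*x)*(9*z))))+(y*((y*x)*((8+1)+(9*z))))) -> (((4*((y*x)*9))+(4*((y*x)*(9*z))))+(y*(((y*x)*(8+1))+((y*x)*(9*z)))))
Apply SIMPLIFY at RRLR (target: (8+1)): (((4*((y*x)*9))+(4*((y*x)*(9*z))))+(y*(((y*x)*(8+1))+((y*x)*(9*z))))) -> (((4*((y*x)*9))+(4*((y*x)*(9*z))))+(y*(((y*x)*9)+((y*x)*(9*z)))))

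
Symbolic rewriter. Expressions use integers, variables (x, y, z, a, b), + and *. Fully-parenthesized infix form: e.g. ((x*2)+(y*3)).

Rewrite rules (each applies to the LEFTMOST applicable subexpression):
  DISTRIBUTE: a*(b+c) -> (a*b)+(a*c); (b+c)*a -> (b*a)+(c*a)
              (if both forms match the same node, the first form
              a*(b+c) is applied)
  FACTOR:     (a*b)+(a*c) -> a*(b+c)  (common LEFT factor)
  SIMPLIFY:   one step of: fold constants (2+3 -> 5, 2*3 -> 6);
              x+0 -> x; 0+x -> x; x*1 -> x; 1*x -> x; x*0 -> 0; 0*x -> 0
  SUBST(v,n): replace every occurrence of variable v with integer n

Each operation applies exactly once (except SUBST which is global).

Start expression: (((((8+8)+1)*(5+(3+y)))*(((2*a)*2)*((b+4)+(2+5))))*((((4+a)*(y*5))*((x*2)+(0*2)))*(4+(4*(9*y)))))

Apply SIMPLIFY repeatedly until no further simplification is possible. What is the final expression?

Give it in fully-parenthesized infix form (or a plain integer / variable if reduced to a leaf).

Answer: (((17*(5+(3+y)))*(((2*a)*2)*((b+4)+7)))*((((4+a)*(y*5))*(x*2))*(4+(4*(9*y)))))

Derivation:
Start: (((((8+8)+1)*(5+(3+y)))*(((2*a)*2)*((b+4)+(2+5))))*((((4+a)*(y*5))*((x*2)+(0*2)))*(4+(4*(9*y)))))
Step 1: at LLLL: (8+8) -> 16; overall: (((((8+8)+1)*(5+(3+y)))*(((2*a)*2)*((b+4)+(2+5))))*((((4+a)*(y*5))*((x*2)+(0*2)))*(4+(4*(9*y))))) -> ((((16+1)*(5+(3+y)))*(((2*a)*2)*((b+4)+(2+5))))*((((4+a)*(y*5))*((x*2)+(0*2)))*(4+(4*(9*y)))))
Step 2: at LLL: (16+1) -> 17; overall: ((((16+1)*(5+(3+y)))*(((2*a)*2)*((b+4)+(2+5))))*((((4+a)*(y*5))*((x*2)+(0*2)))*(4+(4*(9*y))))) -> (((17*(5+(3+y)))*(((2*a)*2)*((b+4)+(2+5))))*((((4+a)*(y*5))*((x*2)+(0*2)))*(4+(4*(9*y)))))
Step 3: at LRRR: (2+5) -> 7; overall: (((17*(5+(3+y)))*(((2*a)*2)*((b+4)+(2+5))))*((((4+a)*(y*5))*((x*2)+(0*2)))*(4+(4*(9*y))))) -> (((17*(5+(3+y)))*(((2*a)*2)*((b+4)+7)))*((((4+a)*(y*5))*((x*2)+(0*2)))*(4+(4*(9*y)))))
Step 4: at RLRR: (0*2) -> 0; overall: (((17*(5+(3+y)))*(((2*a)*2)*((b+4)+7)))*((((4+a)*(y*5))*((x*2)+(0*2)))*(4+(4*(9*y))))) -> (((17*(5+(3+y)))*(((2*a)*2)*((b+4)+7)))*((((4+a)*(y*5))*((x*2)+0))*(4+(4*(9*y)))))
Step 5: at RLR: ((x*2)+0) -> (x*2); overall: (((17*(5+(3+y)))*(((2*a)*2)*((b+4)+7)))*((((4+a)*(y*5))*((x*2)+0))*(4+(4*(9*y))))) -> (((17*(5+(3+y)))*(((2*a)*2)*((b+4)+7)))*((((4+a)*(y*5))*(x*2))*(4+(4*(9*y)))))
Fixed point: (((17*(5+(3+y)))*(((2*a)*2)*((b+4)+7)))*((((4+a)*(y*5))*(x*2))*(4+(4*(9*y)))))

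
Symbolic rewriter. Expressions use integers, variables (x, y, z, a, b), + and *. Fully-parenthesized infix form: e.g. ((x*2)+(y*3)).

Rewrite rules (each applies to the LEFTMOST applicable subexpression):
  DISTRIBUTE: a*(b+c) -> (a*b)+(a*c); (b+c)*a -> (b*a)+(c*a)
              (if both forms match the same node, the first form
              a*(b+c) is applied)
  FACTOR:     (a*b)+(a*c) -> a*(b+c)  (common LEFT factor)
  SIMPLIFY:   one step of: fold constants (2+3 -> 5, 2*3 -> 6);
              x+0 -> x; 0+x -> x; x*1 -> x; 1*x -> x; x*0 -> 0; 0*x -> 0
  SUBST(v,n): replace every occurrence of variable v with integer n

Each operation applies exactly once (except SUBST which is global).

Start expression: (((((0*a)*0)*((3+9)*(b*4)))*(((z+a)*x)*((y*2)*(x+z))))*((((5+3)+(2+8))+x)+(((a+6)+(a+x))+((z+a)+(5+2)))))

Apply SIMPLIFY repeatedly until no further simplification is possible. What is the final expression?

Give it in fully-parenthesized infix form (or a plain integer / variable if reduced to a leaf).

Answer: 0

Derivation:
Start: (((((0*a)*0)*((3+9)*(b*4)))*(((z+a)*x)*((y*2)*(x+z))))*((((5+3)+(2+8))+x)+(((a+6)+(a+x))+((z+a)+(5+2)))))
Step 1: at LLL: ((0*a)*0) -> 0; overall: (((((0*a)*0)*((3+9)*(b*4)))*(((z+a)*x)*((y*2)*(x+z))))*((((5+3)+(2+8))+x)+(((a+6)+(a+x))+((z+a)+(5+2))))) -> (((0*((3+9)*(b*4)))*(((z+a)*x)*((y*2)*(x+z))))*((((5+3)+(2+8))+x)+(((a+6)+(a+x))+((z+a)+(5+2)))))
Step 2: at LL: (0*((3+9)*(b*4))) -> 0; overall: (((0*((3+9)*(b*4)))*(((z+a)*x)*((y*2)*(x+z))))*((((5+3)+(2+8))+x)+(((a+6)+(a+x))+((z+a)+(5+2))))) -> ((0*(((z+a)*x)*((y*2)*(x+z))))*((((5+3)+(2+8))+x)+(((a+6)+(a+x))+((z+a)+(5+2)))))
Step 3: at L: (0*(((z+a)*x)*((y*2)*(x+z)))) -> 0; overall: ((0*(((z+a)*x)*((y*2)*(x+z))))*((((5+3)+(2+8))+x)+(((a+6)+(a+x))+((z+a)+(5+2))))) -> (0*((((5+3)+(2+8))+x)+(((a+6)+(a+x))+((z+a)+(5+2)))))
Step 4: at root: (0*((((5+3)+(2+8))+x)+(((a+6)+(a+x))+((z+a)+(5+2))))) -> 0; overall: (0*((((5+3)+(2+8))+x)+(((a+6)+(a+x))+((z+a)+(5+2))))) -> 0
Fixed point: 0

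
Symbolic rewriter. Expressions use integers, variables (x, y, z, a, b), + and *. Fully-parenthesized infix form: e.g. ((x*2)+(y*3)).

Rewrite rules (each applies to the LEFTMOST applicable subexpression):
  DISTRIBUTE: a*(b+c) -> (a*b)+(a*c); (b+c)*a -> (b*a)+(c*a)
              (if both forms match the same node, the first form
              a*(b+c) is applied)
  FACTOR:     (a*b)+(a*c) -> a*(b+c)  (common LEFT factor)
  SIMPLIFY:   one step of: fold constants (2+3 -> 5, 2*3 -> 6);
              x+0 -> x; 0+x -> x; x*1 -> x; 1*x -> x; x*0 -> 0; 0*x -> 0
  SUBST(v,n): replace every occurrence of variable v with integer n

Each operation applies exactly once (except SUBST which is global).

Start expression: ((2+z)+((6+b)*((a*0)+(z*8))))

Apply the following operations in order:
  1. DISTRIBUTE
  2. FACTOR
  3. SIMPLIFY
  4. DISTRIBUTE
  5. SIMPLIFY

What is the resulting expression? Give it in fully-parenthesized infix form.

Start: ((2+z)+((6+b)*((a*0)+(z*8))))
Apply DISTRIBUTE at R (target: ((6+b)*((a*0)+(z*8)))): ((2+z)+((6+b)*((a*0)+(z*8)))) -> ((2+z)+(((6+b)*(a*0))+((6+b)*(z*8))))
Apply FACTOR at R (target: (((6+b)*(a*0))+((6+b)*(z*8)))): ((2+z)+(((6+b)*(a*0))+((6+b)*(z*8)))) -> ((2+z)+((6+b)*((a*0)+(z*8))))
Apply SIMPLIFY at RRL (target: (a*0)): ((2+z)+((6+b)*((a*0)+(z*8)))) -> ((2+z)+((6+b)*(0+(z*8))))
Apply DISTRIBUTE at R (target: ((6+b)*(0+(z*8)))): ((2+z)+((6+b)*(0+(z*8)))) -> ((2+z)+(((6+b)*0)+((6+b)*(z*8))))
Apply SIMPLIFY at RL (target: ((6+b)*0)): ((2+z)+(((6+b)*0)+((6+b)*(z*8)))) -> ((2+z)+(0+((6+b)*(z*8))))

Answer: ((2+z)+(0+((6+b)*(z*8))))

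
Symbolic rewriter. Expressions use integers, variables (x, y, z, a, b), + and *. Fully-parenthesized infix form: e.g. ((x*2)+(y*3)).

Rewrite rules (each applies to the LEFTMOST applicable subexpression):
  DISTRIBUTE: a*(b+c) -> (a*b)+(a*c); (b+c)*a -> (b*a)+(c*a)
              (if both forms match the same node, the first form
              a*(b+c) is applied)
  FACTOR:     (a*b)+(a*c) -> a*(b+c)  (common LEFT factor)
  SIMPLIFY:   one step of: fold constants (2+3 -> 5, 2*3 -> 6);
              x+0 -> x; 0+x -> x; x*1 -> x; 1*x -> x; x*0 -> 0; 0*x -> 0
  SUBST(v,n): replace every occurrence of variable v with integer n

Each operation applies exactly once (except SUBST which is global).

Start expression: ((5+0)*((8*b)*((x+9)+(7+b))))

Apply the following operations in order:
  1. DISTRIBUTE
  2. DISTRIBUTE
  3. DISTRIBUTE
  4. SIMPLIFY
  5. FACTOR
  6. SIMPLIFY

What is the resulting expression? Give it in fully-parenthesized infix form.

Start: ((5+0)*((8*b)*((x+9)+(7+b))))
Apply DISTRIBUTE at root (target: ((5+0)*((8*b)*((x+9)+(7+b))))): ((5+0)*((8*b)*((x+9)+(7+b)))) -> ((5*((8*b)*((x+9)+(7+b))))+(0*((8*b)*((x+9)+(7+b)))))
Apply DISTRIBUTE at LR (target: ((8*b)*((x+9)+(7+b)))): ((5*((8*b)*((x+9)+(7+b))))+(0*((8*b)*((x+9)+(7+b))))) -> ((5*(((8*b)*(x+9))+((8*b)*(7+b))))+(0*((8*b)*((x+9)+(7+b)))))
Apply DISTRIBUTE at L (target: (5*(((8*b)*(x+9))+((8*b)*(7+b))))): ((5*(((8*b)*(x+9))+((8*b)*(7+b))))+(0*((8*b)*((x+9)+(7+b))))) -> (((5*((8*b)*(x+9)))+(5*((8*b)*(7+b))))+(0*((8*b)*((x+9)+(7+b)))))
Apply SIMPLIFY at R (target: (0*((8*b)*((x+9)+(7+b))))): (((5*((8*b)*(x+9)))+(5*((8*b)*(7+b))))+(0*((8*b)*((x+9)+(7+b))))) -> (((5*((8*b)*(x+9)))+(5*((8*b)*(7+b))))+0)
Apply FACTOR at L (target: ((5*((8*b)*(x+9)))+(5*((8*b)*(7+b))))): (((5*((8*b)*(x+9)))+(5*((8*b)*(7+b))))+0) -> ((5*(((8*b)*(x+9))+((8*b)*(7+b))))+0)
Apply SIMPLIFY at root (target: ((5*(((8*b)*(x+9))+((8*b)*(7+b))))+0)): ((5*(((8*b)*(x+9))+((8*b)*(7+b))))+0) -> (5*(((8*b)*(x+9))+((8*b)*(7+b))))

Answer: (5*(((8*b)*(x+9))+((8*b)*(7+b))))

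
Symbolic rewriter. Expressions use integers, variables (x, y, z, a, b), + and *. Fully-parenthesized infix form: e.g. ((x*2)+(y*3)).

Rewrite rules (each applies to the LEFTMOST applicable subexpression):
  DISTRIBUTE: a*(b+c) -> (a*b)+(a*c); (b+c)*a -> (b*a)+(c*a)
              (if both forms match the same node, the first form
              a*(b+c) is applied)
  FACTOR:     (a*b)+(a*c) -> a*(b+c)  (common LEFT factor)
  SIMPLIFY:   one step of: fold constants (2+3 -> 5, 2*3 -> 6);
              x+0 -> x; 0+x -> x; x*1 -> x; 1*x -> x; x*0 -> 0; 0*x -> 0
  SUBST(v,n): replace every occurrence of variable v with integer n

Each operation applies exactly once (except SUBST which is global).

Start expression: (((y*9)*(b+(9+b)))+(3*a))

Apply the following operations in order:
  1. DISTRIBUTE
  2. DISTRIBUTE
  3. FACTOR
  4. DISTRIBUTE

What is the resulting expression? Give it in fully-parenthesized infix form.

Start: (((y*9)*(b+(9+b)))+(3*a))
Apply DISTRIBUTE at L (target: ((y*9)*(b+(9+b)))): (((y*9)*(b+(9+b)))+(3*a)) -> ((((y*9)*b)+((y*9)*(9+b)))+(3*a))
Apply DISTRIBUTE at LR (target: ((y*9)*(9+b))): ((((y*9)*b)+((y*9)*(9+b)))+(3*a)) -> ((((y*9)*b)+(((y*9)*9)+((y*9)*b)))+(3*a))
Apply FACTOR at LR (target: (((y*9)*9)+((y*9)*b))): ((((y*9)*b)+(((y*9)*9)+((y*9)*b)))+(3*a)) -> ((((y*9)*b)+((y*9)*(9+b)))+(3*a))
Apply DISTRIBUTE at LR (target: ((y*9)*(9+b))): ((((y*9)*b)+((y*9)*(9+b)))+(3*a)) -> ((((y*9)*b)+(((y*9)*9)+((y*9)*b)))+(3*a))

Answer: ((((y*9)*b)+(((y*9)*9)+((y*9)*b)))+(3*a))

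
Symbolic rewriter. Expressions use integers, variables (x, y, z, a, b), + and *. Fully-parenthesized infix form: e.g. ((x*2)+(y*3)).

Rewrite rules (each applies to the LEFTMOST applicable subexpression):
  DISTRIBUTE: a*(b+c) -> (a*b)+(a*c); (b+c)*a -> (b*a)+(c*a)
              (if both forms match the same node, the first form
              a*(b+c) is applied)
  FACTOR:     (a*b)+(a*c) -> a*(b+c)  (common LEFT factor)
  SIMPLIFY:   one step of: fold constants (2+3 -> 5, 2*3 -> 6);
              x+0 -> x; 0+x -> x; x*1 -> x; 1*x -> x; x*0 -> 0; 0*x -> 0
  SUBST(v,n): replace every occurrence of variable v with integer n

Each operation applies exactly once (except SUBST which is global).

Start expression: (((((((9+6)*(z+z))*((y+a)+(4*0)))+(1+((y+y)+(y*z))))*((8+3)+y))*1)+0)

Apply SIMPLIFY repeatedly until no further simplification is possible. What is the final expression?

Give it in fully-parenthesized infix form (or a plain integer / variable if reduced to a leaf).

Start: (((((((9+6)*(z+z))*((y+a)+(4*0)))+(1+((y+y)+(y*z))))*((8+3)+y))*1)+0)
Step 1: at root: (((((((9+6)*(z+z))*((y+a)+(4*0)))+(1+((y+y)+(y*z))))*((8+3)+y))*1)+0) -> ((((((9+6)*(z+z))*((y+a)+(4*0)))+(1+((y+y)+(y*z))))*((8+3)+y))*1); overall: (((((((9+6)*(z+z))*((y+a)+(4*0)))+(1+((y+y)+(y*z))))*((8+3)+y))*1)+0) -> ((((((9+6)*(z+z))*((y+a)+(4*0)))+(1+((y+y)+(y*z))))*((8+3)+y))*1)
Step 2: at root: ((((((9+6)*(z+z))*((y+a)+(4*0)))+(1+((y+y)+(y*z))))*((8+3)+y))*1) -> (((((9+6)*(z+z))*((y+a)+(4*0)))+(1+((y+y)+(y*z))))*((8+3)+y)); overall: ((((((9+6)*(z+z))*((y+a)+(4*0)))+(1+((y+y)+(y*z))))*((8+3)+y))*1) -> (((((9+6)*(z+z))*((y+a)+(4*0)))+(1+((y+y)+(y*z))))*((8+3)+y))
Step 3: at LLLL: (9+6) -> 15; overall: (((((9+6)*(z+z))*((y+a)+(4*0)))+(1+((y+y)+(y*z))))*((8+3)+y)) -> ((((15*(z+z))*((y+a)+(4*0)))+(1+((y+y)+(y*z))))*((8+3)+y))
Step 4: at LLRR: (4*0) -> 0; overall: ((((15*(z+z))*((y+a)+(4*0)))+(1+((y+y)+(y*z))))*((8+3)+y)) -> ((((15*(z+z))*((y+a)+0))+(1+((y+y)+(y*z))))*((8+3)+y))
Step 5: at LLR: ((y+a)+0) -> (y+a); overall: ((((15*(z+z))*((y+a)+0))+(1+((y+y)+(y*z))))*((8+3)+y)) -> ((((15*(z+z))*(y+a))+(1+((y+y)+(y*z))))*((8+3)+y))
Step 6: at RL: (8+3) -> 11; overall: ((((15*(z+z))*(y+a))+(1+((y+y)+(y*z))))*((8+3)+y)) -> ((((15*(z+z))*(y+a))+(1+((y+y)+(y*z))))*(11+y))
Fixed point: ((((15*(z+z))*(y+a))+(1+((y+y)+(y*z))))*(11+y))

Answer: ((((15*(z+z))*(y+a))+(1+((y+y)+(y*z))))*(11+y))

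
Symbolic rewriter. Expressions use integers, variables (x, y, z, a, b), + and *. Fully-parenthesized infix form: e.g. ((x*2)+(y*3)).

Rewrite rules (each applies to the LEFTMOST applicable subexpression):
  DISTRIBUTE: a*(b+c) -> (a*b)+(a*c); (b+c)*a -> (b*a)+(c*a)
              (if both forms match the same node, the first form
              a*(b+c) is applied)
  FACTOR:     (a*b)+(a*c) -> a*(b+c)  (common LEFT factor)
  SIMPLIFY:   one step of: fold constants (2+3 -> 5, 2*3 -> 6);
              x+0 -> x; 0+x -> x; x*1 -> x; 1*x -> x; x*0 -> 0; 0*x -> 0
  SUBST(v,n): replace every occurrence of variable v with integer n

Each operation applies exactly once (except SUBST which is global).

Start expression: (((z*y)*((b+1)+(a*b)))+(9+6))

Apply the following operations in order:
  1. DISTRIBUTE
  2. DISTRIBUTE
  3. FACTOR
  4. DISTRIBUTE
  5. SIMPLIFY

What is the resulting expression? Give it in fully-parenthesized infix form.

Start: (((z*y)*((b+1)+(a*b)))+(9+6))
Apply DISTRIBUTE at L (target: ((z*y)*((b+1)+(a*b)))): (((z*y)*((b+1)+(a*b)))+(9+6)) -> ((((z*y)*(b+1))+((z*y)*(a*b)))+(9+6))
Apply DISTRIBUTE at LL (target: ((z*y)*(b+1))): ((((z*y)*(b+1))+((z*y)*(a*b)))+(9+6)) -> (((((z*y)*b)+((z*y)*1))+((z*y)*(a*b)))+(9+6))
Apply FACTOR at LL (target: (((z*y)*b)+((z*y)*1))): (((((z*y)*b)+((z*y)*1))+((z*y)*(a*b)))+(9+6)) -> ((((z*y)*(b+1))+((z*y)*(a*b)))+(9+6))
Apply DISTRIBUTE at LL (target: ((z*y)*(b+1))): ((((z*y)*(b+1))+((z*y)*(a*b)))+(9+6)) -> (((((z*y)*b)+((z*y)*1))+((z*y)*(a*b)))+(9+6))
Apply SIMPLIFY at LLR (target: ((z*y)*1)): (((((z*y)*b)+((z*y)*1))+((z*y)*(a*b)))+(9+6)) -> (((((z*y)*b)+(z*y))+((z*y)*(a*b)))+(9+6))

Answer: (((((z*y)*b)+(z*y))+((z*y)*(a*b)))+(9+6))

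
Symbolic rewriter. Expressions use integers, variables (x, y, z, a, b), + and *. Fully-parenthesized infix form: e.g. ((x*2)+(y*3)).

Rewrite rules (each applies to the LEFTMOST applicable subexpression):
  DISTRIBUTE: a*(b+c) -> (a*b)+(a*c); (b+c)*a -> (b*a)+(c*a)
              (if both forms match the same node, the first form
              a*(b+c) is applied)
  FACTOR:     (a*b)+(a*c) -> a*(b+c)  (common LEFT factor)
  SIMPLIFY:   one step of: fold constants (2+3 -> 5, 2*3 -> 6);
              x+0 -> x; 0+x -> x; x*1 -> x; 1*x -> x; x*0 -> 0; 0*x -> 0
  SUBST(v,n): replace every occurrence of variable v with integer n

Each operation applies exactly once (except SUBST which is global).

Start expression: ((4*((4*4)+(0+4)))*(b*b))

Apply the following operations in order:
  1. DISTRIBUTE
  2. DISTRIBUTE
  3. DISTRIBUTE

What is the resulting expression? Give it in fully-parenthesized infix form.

Start: ((4*((4*4)+(0+4)))*(b*b))
Apply DISTRIBUTE at L (target: (4*((4*4)+(0+4)))): ((4*((4*4)+(0+4)))*(b*b)) -> (((4*(4*4))+(4*(0+4)))*(b*b))
Apply DISTRIBUTE at root (target: (((4*(4*4))+(4*(0+4)))*(b*b))): (((4*(4*4))+(4*(0+4)))*(b*b)) -> (((4*(4*4))*(b*b))+((4*(0+4))*(b*b)))
Apply DISTRIBUTE at RL (target: (4*(0+4))): (((4*(4*4))*(b*b))+((4*(0+4))*(b*b))) -> (((4*(4*4))*(b*b))+(((4*0)+(4*4))*(b*b)))

Answer: (((4*(4*4))*(b*b))+(((4*0)+(4*4))*(b*b)))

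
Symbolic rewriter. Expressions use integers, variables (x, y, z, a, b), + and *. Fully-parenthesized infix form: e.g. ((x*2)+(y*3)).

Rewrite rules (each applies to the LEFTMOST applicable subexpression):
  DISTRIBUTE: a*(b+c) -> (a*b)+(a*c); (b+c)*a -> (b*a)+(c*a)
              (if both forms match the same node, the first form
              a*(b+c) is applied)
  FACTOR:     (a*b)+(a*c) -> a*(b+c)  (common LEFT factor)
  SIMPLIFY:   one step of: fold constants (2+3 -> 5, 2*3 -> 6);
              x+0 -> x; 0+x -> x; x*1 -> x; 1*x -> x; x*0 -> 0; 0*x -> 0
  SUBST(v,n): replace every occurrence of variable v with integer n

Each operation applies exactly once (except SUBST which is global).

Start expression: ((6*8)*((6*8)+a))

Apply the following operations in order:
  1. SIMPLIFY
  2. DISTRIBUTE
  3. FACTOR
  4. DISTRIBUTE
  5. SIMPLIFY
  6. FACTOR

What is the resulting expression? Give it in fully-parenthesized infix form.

Answer: (48*(48+a))

Derivation:
Start: ((6*8)*((6*8)+a))
Apply SIMPLIFY at L (target: (6*8)): ((6*8)*((6*8)+a)) -> (48*((6*8)+a))
Apply DISTRIBUTE at root (target: (48*((6*8)+a))): (48*((6*8)+a)) -> ((48*(6*8))+(48*a))
Apply FACTOR at root (target: ((48*(6*8))+(48*a))): ((48*(6*8))+(48*a)) -> (48*((6*8)+a))
Apply DISTRIBUTE at root (target: (48*((6*8)+a))): (48*((6*8)+a)) -> ((48*(6*8))+(48*a))
Apply SIMPLIFY at LR (target: (6*8)): ((48*(6*8))+(48*a)) -> ((48*48)+(48*a))
Apply FACTOR at root (target: ((48*48)+(48*a))): ((48*48)+(48*a)) -> (48*(48+a))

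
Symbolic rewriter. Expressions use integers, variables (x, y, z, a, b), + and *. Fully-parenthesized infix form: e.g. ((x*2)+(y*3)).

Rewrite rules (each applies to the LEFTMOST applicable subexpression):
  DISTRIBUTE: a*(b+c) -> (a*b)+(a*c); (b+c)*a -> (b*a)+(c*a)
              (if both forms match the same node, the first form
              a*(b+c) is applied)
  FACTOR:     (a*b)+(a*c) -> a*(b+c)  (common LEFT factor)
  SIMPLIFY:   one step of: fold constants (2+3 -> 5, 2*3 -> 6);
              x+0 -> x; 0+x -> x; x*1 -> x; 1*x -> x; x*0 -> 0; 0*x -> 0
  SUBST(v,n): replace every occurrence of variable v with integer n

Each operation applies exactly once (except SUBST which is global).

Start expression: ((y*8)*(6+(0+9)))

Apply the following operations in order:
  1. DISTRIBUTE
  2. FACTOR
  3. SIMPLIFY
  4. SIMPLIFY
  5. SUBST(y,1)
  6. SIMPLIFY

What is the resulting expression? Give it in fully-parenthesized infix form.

Answer: (8*15)

Derivation:
Start: ((y*8)*(6+(0+9)))
Apply DISTRIBUTE at root (target: ((y*8)*(6+(0+9)))): ((y*8)*(6+(0+9))) -> (((y*8)*6)+((y*8)*(0+9)))
Apply FACTOR at root (target: (((y*8)*6)+((y*8)*(0+9)))): (((y*8)*6)+((y*8)*(0+9))) -> ((y*8)*(6+(0+9)))
Apply SIMPLIFY at RR (target: (0+9)): ((y*8)*(6+(0+9))) -> ((y*8)*(6+9))
Apply SIMPLIFY at R (target: (6+9)): ((y*8)*(6+9)) -> ((y*8)*15)
Apply SUBST(y,1): ((y*8)*15) -> ((1*8)*15)
Apply SIMPLIFY at L (target: (1*8)): ((1*8)*15) -> (8*15)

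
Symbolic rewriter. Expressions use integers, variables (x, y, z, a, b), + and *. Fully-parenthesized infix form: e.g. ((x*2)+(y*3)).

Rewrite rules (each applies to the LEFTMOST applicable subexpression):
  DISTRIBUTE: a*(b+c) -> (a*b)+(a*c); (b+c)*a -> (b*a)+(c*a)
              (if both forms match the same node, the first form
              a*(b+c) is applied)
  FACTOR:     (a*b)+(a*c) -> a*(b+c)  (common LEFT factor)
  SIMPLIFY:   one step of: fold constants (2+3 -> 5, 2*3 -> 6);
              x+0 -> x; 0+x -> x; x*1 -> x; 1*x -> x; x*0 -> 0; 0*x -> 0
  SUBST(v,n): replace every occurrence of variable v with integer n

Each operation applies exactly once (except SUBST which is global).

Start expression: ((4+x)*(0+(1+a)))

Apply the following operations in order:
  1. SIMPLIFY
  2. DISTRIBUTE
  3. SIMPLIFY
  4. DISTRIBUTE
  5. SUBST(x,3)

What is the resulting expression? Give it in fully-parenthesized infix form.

Answer: ((4+3)+((4*a)+(3*a)))

Derivation:
Start: ((4+x)*(0+(1+a)))
Apply SIMPLIFY at R (target: (0+(1+a))): ((4+x)*(0+(1+a))) -> ((4+x)*(1+a))
Apply DISTRIBUTE at root (target: ((4+x)*(1+a))): ((4+x)*(1+a)) -> (((4+x)*1)+((4+x)*a))
Apply SIMPLIFY at L (target: ((4+x)*1)): (((4+x)*1)+((4+x)*a)) -> ((4+x)+((4+x)*a))
Apply DISTRIBUTE at R (target: ((4+x)*a)): ((4+x)+((4+x)*a)) -> ((4+x)+((4*a)+(x*a)))
Apply SUBST(x,3): ((4+x)+((4*a)+(x*a))) -> ((4+3)+((4*a)+(3*a)))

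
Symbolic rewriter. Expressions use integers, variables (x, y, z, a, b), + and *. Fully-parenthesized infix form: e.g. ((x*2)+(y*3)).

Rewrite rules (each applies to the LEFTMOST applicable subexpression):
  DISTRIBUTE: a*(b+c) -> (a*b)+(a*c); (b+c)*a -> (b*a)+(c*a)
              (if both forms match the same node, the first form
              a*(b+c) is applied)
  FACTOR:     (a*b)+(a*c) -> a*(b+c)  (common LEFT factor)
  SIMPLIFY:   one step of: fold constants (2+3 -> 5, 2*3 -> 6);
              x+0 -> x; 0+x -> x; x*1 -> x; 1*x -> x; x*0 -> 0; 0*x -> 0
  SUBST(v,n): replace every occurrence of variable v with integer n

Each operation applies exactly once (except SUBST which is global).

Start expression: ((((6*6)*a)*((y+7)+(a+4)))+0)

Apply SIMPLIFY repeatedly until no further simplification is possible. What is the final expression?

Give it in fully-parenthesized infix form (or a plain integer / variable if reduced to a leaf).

Answer: ((36*a)*((y+7)+(a+4)))

Derivation:
Start: ((((6*6)*a)*((y+7)+(a+4)))+0)
Step 1: at root: ((((6*6)*a)*((y+7)+(a+4)))+0) -> (((6*6)*a)*((y+7)+(a+4))); overall: ((((6*6)*a)*((y+7)+(a+4)))+0) -> (((6*6)*a)*((y+7)+(a+4)))
Step 2: at LL: (6*6) -> 36; overall: (((6*6)*a)*((y+7)+(a+4))) -> ((36*a)*((y+7)+(a+4)))
Fixed point: ((36*a)*((y+7)+(a+4)))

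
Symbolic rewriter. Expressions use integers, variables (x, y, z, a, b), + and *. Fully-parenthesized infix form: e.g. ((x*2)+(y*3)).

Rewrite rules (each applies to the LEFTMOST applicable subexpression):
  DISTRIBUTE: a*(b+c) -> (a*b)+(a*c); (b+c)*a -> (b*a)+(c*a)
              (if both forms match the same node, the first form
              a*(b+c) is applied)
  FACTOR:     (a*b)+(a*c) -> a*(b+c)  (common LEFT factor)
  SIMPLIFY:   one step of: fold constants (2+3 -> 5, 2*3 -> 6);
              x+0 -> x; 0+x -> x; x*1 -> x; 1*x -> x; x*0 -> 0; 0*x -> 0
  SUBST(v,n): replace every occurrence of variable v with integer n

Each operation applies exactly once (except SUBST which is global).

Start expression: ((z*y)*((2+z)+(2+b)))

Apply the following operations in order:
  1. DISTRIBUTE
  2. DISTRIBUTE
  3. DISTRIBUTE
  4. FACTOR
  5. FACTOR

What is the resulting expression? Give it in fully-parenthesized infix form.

Answer: (((z*y)*(2+z))+((z*y)*(2+b)))

Derivation:
Start: ((z*y)*((2+z)+(2+b)))
Apply DISTRIBUTE at root (target: ((z*y)*((2+z)+(2+b)))): ((z*y)*((2+z)+(2+b))) -> (((z*y)*(2+z))+((z*y)*(2+b)))
Apply DISTRIBUTE at L (target: ((z*y)*(2+z))): (((z*y)*(2+z))+((z*y)*(2+b))) -> ((((z*y)*2)+((z*y)*z))+((z*y)*(2+b)))
Apply DISTRIBUTE at R (target: ((z*y)*(2+b))): ((((z*y)*2)+((z*y)*z))+((z*y)*(2+b))) -> ((((z*y)*2)+((z*y)*z))+(((z*y)*2)+((z*y)*b)))
Apply FACTOR at L (target: (((z*y)*2)+((z*y)*z))): ((((z*y)*2)+((z*y)*z))+(((z*y)*2)+((z*y)*b))) -> (((z*y)*(2+z))+(((z*y)*2)+((z*y)*b)))
Apply FACTOR at R (target: (((z*y)*2)+((z*y)*b))): (((z*y)*(2+z))+(((z*y)*2)+((z*y)*b))) -> (((z*y)*(2+z))+((z*y)*(2+b)))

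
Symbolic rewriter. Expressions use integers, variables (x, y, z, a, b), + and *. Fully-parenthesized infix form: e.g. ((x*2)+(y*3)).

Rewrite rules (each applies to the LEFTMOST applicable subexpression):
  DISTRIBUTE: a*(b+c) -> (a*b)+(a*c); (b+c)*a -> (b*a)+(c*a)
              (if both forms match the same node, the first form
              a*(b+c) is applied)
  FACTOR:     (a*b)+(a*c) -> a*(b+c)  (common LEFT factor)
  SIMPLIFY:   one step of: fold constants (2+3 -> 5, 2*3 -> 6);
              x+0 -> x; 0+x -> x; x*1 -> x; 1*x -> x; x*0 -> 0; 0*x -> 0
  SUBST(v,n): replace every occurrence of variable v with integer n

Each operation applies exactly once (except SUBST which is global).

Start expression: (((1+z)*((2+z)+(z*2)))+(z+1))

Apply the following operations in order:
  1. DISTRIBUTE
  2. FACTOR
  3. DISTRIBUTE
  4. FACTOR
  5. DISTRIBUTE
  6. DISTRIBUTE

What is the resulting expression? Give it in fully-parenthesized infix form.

Answer: (((((1+z)*2)+((1+z)*z))+((1+z)*(z*2)))+(z+1))

Derivation:
Start: (((1+z)*((2+z)+(z*2)))+(z+1))
Apply DISTRIBUTE at L (target: ((1+z)*((2+z)+(z*2)))): (((1+z)*((2+z)+(z*2)))+(z+1)) -> ((((1+z)*(2+z))+((1+z)*(z*2)))+(z+1))
Apply FACTOR at L (target: (((1+z)*(2+z))+((1+z)*(z*2)))): ((((1+z)*(2+z))+((1+z)*(z*2)))+(z+1)) -> (((1+z)*((2+z)+(z*2)))+(z+1))
Apply DISTRIBUTE at L (target: ((1+z)*((2+z)+(z*2)))): (((1+z)*((2+z)+(z*2)))+(z+1)) -> ((((1+z)*(2+z))+((1+z)*(z*2)))+(z+1))
Apply FACTOR at L (target: (((1+z)*(2+z))+((1+z)*(z*2)))): ((((1+z)*(2+z))+((1+z)*(z*2)))+(z+1)) -> (((1+z)*((2+z)+(z*2)))+(z+1))
Apply DISTRIBUTE at L (target: ((1+z)*((2+z)+(z*2)))): (((1+z)*((2+z)+(z*2)))+(z+1)) -> ((((1+z)*(2+z))+((1+z)*(z*2)))+(z+1))
Apply DISTRIBUTE at LL (target: ((1+z)*(2+z))): ((((1+z)*(2+z))+((1+z)*(z*2)))+(z+1)) -> (((((1+z)*2)+((1+z)*z))+((1+z)*(z*2)))+(z+1))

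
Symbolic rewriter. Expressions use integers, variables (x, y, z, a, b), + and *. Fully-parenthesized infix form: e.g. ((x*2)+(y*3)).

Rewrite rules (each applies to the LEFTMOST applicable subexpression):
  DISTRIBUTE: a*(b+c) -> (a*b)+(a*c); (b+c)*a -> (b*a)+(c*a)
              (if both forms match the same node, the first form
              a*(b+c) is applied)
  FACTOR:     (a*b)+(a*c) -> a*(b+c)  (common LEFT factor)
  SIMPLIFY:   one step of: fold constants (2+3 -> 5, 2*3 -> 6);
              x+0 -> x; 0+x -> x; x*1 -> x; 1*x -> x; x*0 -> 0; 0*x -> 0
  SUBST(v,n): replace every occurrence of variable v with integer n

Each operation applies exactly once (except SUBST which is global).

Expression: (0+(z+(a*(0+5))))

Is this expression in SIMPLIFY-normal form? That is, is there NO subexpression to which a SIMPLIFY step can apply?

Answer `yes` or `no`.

Expression: (0+(z+(a*(0+5))))
Scanning for simplifiable subexpressions (pre-order)...
  at root: (0+(z+(a*(0+5)))) (SIMPLIFIABLE)
  at R: (z+(a*(0+5))) (not simplifiable)
  at RR: (a*(0+5)) (not simplifiable)
  at RRR: (0+5) (SIMPLIFIABLE)
Found simplifiable subexpr at path root: (0+(z+(a*(0+5))))
One SIMPLIFY step would give: (z+(a*(0+5)))
-> NOT in normal form.

Answer: no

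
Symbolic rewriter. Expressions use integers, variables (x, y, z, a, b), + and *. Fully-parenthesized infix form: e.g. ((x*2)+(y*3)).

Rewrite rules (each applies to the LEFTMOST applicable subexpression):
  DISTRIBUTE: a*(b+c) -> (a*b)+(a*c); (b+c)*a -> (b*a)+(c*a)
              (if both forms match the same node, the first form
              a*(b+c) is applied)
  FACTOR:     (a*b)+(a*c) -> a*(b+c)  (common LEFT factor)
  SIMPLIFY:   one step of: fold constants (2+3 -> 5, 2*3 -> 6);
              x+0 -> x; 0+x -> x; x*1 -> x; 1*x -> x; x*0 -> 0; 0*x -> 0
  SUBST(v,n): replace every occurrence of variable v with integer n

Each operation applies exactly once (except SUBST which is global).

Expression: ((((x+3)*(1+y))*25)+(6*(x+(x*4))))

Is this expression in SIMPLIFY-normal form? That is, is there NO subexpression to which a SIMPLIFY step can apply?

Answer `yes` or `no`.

Expression: ((((x+3)*(1+y))*25)+(6*(x+(x*4))))
Scanning for simplifiable subexpressions (pre-order)...
  at root: ((((x+3)*(1+y))*25)+(6*(x+(x*4)))) (not simplifiable)
  at L: (((x+3)*(1+y))*25) (not simplifiable)
  at LL: ((x+3)*(1+y)) (not simplifiable)
  at LLL: (x+3) (not simplifiable)
  at LLR: (1+y) (not simplifiable)
  at R: (6*(x+(x*4))) (not simplifiable)
  at RR: (x+(x*4)) (not simplifiable)
  at RRR: (x*4) (not simplifiable)
Result: no simplifiable subexpression found -> normal form.

Answer: yes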